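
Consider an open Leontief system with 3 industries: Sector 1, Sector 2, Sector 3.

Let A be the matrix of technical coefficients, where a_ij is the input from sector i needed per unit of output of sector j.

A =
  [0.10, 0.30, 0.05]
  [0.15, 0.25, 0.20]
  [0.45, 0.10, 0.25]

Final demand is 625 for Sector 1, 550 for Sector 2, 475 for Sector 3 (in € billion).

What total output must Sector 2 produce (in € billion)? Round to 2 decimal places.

I − A =
  [   0.90    -0.30    -0.05]
  [  -0.15     0.75    -0.20]
  [  -0.45    -0.10     0.75]
Cofactors of I−A, C_ij = (−1)^(i+j)·(minor ij) (rows/columns in the sector order above):
  C_11 = (0.75)(0.75) − (-0.20)(-0.10) = 0.5425
  C_12 = −[(-0.15)(0.75) − (-0.20)(-0.45)] = 0.2025
  C_13 = (-0.15)(-0.10) − (0.75)(-0.45) = 0.3525
  C_21 = −[(-0.30)(0.75) − (-0.05)(-0.10)] = 0.2300
  C_22 = (0.90)(0.75) − (-0.05)(-0.45) = 0.6525
  C_23 = −[(0.90)(-0.10) − (-0.30)(-0.45)] = 0.2250
  C_31 = (-0.30)(-0.20) − (-0.05)(0.75) = 0.0975
  C_32 = −[(0.90)(-0.20) − (-0.05)(-0.15)] = 0.1875
  C_33 = (0.90)(0.75) − (-0.30)(-0.15) = 0.6300
det(I−A) = Σ_j (I−A)_1j·C_1j = (0.90)(0.5425) + (-0.30)(0.2025) + (-0.05)(0.3525) = 0.409875
adj(I−A) = Cᵀ =
  [ 0.5425   0.2300   0.0975]
  [ 0.2025   0.6525   0.1875]
  [ 0.3525   0.2250   0.6300]
(I − A)⁻¹ = adj(I−A) / det(I−A) ≈
  [   1.3236     0.5611     0.2379]
  [   0.4941     1.5919     0.4575]
  [   0.8600     0.5489     1.5371]
x = (I − A)⁻¹ d = adj(I−A)·d / det(I−A), with det(I−A) = 0.409875:
  x_1 = (0.5425·625 + 0.2300·550 + 0.0975·475) / 0.409875 = 511.875 / 0.409875 ≈ 1248.86
  x_2 = (0.2025·625 + 0.6525·550 + 0.1875·475) / 0.409875 = 574.50 / 0.409875 ≈ 1401.65
  x_3 = (0.3525·625 + 0.2250·550 + 0.6300·475) / 0.409875 = 643.3125 / 0.409875 ≈ 1569.53

x_2 = 1401.65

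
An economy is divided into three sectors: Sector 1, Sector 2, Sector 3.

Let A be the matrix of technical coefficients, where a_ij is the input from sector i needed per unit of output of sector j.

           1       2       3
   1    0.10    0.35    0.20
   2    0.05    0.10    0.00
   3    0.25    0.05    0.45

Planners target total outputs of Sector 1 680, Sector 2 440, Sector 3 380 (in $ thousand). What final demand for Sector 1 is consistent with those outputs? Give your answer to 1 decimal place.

I − A =
  [   0.90    -0.35    -0.20]
  [  -0.05     0.90     0.00]
  [  -0.25    -0.05     0.55]
d = (I − A) x:
  d_1 = (+0.90)·680 + (-0.35)·440 + (-0.20)·380 = 382.0
  d_2 = (-0.05)·680 + (+0.90)·440 + (+0.00)·380 = 362.0
  d_3 = (-0.25)·680 + (-0.05)·440 + (+0.55)·380 = 17.0

d_1 = 382.0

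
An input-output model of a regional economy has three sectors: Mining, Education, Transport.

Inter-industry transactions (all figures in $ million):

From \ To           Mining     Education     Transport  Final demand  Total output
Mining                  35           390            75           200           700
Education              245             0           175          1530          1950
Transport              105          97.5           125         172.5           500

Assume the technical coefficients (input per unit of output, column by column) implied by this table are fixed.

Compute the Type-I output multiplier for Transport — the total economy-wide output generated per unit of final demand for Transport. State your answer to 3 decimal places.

Technical coefficients a_ij = z_ij / X_j:
  a_11 = 35/700 = 0.05, a_21 = 245/700 = 0.35, a_31 = 105/700 = 0.15
  a_12 = 390/1950 = 0.20, a_22 = 0/1950 = 0.00, a_32 = 97.5/1950 = 0.05
  a_13 = 75/500 = 0.15, a_23 = 175/500 = 0.35, a_33 = 125/500 = 0.25
I − A =
  [   0.95    -0.20    -0.15]
  [  -0.35     1.00    -0.35]
  [  -0.15    -0.05     0.75]
Cofactors of I−A, C_ij = (−1)^(i+j)·(minor ij) (rows/columns in the sector order above):
  C_11 = (1.00)(0.75) − (-0.35)(-0.05) = 0.7325
  C_12 = −[(-0.35)(0.75) − (-0.35)(-0.15)] = 0.3150
  C_13 = (-0.35)(-0.05) − (1.00)(-0.15) = 0.1675
  C_21 = −[(-0.20)(0.75) − (-0.15)(-0.05)] = 0.1575
  C_22 = (0.95)(0.75) − (-0.15)(-0.15) = 0.6900
  C_23 = −[(0.95)(-0.05) − (-0.20)(-0.15)] = 0.0775
  C_31 = (-0.20)(-0.35) − (-0.15)(1.00) = 0.2200
  C_32 = −[(0.95)(-0.35) − (-0.15)(-0.35)] = 0.3850
  C_33 = (0.95)(1.00) − (-0.20)(-0.35) = 0.8800
det(I−A) = Σ_j (I−A)_1j·C_1j = (0.95)(0.7325) + (-0.20)(0.3150) + (-0.15)(0.1675) = 0.60775
adj(I−A) = Cᵀ =
  [ 0.7325   0.1575   0.2200]
  [ 0.3150   0.6900   0.3850]
  [ 0.1675   0.0775   0.8800]
(I − A)⁻¹ = adj(I−A) / det(I−A) ≈
  [   1.2053     0.2592     0.3620]
  [   0.5183     1.1353     0.6335]
  [   0.2756     0.1275     1.4480]
The output multiplier for sector j is the column-j sum of the Leontief inverse (I − A)⁻¹ = adj(I−A) / det(I−A).
Column 3 of adj(I−A): (0.2200, 0.3850, 0.8800); det(I−A) = 0.60775.
m_3 = (0.2200 + 0.3850 + 0.8800) / 0.60775 = 1.485 / 0.60775 ≈ 2.443.

m_3 = 2.443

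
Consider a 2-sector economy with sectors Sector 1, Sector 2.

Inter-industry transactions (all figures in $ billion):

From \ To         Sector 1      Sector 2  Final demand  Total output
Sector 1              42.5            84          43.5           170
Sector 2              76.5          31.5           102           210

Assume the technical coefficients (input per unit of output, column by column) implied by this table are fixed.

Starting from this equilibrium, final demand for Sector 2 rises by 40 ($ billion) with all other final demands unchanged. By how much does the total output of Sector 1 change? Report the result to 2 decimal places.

Technical coefficients a_ij = z_ij / X_j:
  a_11 = 42.5/170 = 0.25, a_21 = 76.5/170 = 0.45
  a_12 = 84/210 = 0.40, a_22 = 31.5/210 = 0.15
I − A =
  [   0.75    -0.40]
  [  -0.45     0.85]
det(I−A) = (0.75)(0.85) − (-0.40)(-0.45) = 0.4575
adj(I−A) = [[0.85, 0.40], [0.45, 0.75]]
(I − A)⁻¹ = adj(I−A) / det(I−A) ≈
  [   1.8579     0.8743]
  [   0.9836     1.6393]
Δx = (I − A)⁻¹ Δd with Δd having +40 in the Sector 2 component and 0 elsewhere.
So Δx_1 = L_12 · (+40), where L_12 = adj(I−A)_12 / det(I−A) = 0.40 / 0.4575.
Δx_1 = 0.40 × (+40) / 0.4575 = 16.00 / 0.4575 ≈ 34.97.

Δx_1 = 34.97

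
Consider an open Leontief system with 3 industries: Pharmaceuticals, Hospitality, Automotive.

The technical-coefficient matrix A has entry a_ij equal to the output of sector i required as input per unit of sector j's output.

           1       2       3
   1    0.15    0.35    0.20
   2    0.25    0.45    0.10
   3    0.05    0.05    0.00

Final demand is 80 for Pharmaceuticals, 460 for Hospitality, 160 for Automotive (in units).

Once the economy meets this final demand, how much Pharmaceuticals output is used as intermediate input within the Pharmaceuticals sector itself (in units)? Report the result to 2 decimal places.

z_11 = 95.25

I − A =
  [   0.85    -0.35    -0.20]
  [  -0.25     0.55    -0.10]
  [  -0.05    -0.05     1.00]
Cofactors of I−A, C_ij = (−1)^(i+j)·(minor ij) (rows/columns in the sector order above):
  C_11 = (0.55)(1.00) − (-0.10)(-0.05) = 0.5450
  C_12 = −[(-0.25)(1.00) − (-0.10)(-0.05)] = 0.2550
  C_13 = (-0.25)(-0.05) − (0.55)(-0.05) = 0.0400
  C_21 = −[(-0.35)(1.00) − (-0.20)(-0.05)] = 0.3600
  C_22 = (0.85)(1.00) − (-0.20)(-0.05) = 0.8400
  C_23 = −[(0.85)(-0.05) − (-0.35)(-0.05)] = 0.0600
  C_31 = (-0.35)(-0.10) − (-0.20)(0.55) = 0.1450
  C_32 = −[(0.85)(-0.10) − (-0.20)(-0.25)] = 0.1350
  C_33 = (0.85)(0.55) − (-0.35)(-0.25) = 0.3800
det(I−A) = Σ_j (I−A)_1j·C_1j = (0.85)(0.5450) + (-0.35)(0.2550) + (-0.20)(0.0400) = 0.3660
adj(I−A) = Cᵀ =
  [ 0.5450   0.3600   0.1450]
  [ 0.2550   0.8400   0.1350]
  [ 0.0400   0.0600   0.3800]
(I − A)⁻¹ = adj(I−A) / det(I−A) ≈
  [   1.4891     0.9836     0.3962]
  [   0.6967     2.2951     0.3689]
  [   0.1093     0.1639     1.0383]
First solve x = (I − A)⁻¹ d = adj(I−A)·d / det(I−A); in particular x_1 = (0.5450·80 + 0.3600·460 + 0.1450·160) / 0.3660 = 232.40 / 0.3660 ≈ 634.9727.
Intermediate flow from 1 to 1: z_11 = a_11 · x_1 = 0.15 × 232.40 / 0.3660 = 34.86 / 0.3660 ≈ 95.25.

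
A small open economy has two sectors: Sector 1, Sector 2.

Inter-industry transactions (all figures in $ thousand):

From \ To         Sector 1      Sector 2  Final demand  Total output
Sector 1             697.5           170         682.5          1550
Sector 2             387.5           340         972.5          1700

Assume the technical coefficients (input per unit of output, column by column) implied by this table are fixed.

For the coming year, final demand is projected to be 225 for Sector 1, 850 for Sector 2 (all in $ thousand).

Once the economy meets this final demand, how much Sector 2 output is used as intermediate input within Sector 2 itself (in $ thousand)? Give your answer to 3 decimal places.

Technical coefficients a_ij = z_ij / X_j:
  a_11 = 697.5/1550 = 0.45, a_21 = 387.5/1550 = 0.25
  a_12 = 170/1700 = 0.10, a_22 = 340/1700 = 0.20
I − A =
  [   0.55    -0.10]
  [  -0.25     0.80]
det(I−A) = (0.55)(0.80) − (-0.10)(-0.25) = 0.4150
adj(I−A) = [[0.80, 0.10], [0.25, 0.55]]
(I − A)⁻¹ = adj(I−A) / det(I−A) ≈
  [   1.9277     0.2410]
  [   0.6024     1.3253]
First solve x = (I − A)⁻¹ d = adj(I−A)·d / det(I−A); in particular x_2 = (0.25·225 + 0.55·850) / 0.4150 = 523.75 / 0.4150 ≈ 1262.04819.
Intermediate flow from 2 to 2: z_22 = a_22 · x_2 = 0.20 × 523.75 / 0.4150 = 104.75 / 0.4150 ≈ 252.410.

z_22 = 252.410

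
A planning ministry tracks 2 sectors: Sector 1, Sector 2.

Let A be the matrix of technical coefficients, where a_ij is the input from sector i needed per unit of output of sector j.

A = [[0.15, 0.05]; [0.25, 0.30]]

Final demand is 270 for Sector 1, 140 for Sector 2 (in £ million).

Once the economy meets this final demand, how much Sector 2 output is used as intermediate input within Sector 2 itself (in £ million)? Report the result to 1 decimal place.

I − A =
  [   0.85    -0.05]
  [  -0.25     0.70]
det(I−A) = (0.85)(0.70) − (-0.05)(-0.25) = 0.5825
adj(I−A) = [[0.70, 0.05], [0.25, 0.85]]
(I − A)⁻¹ = adj(I−A) / det(I−A) ≈
  [   1.2017     0.0858]
  [   0.4292     1.4592]
First solve x = (I − A)⁻¹ d = adj(I−A)·d / det(I−A); in particular x_2 = (0.25·270 + 0.85·140) / 0.5825 = 186.50 / 0.5825 ≈ 320.172.
Intermediate flow from 2 to 2: z_22 = a_22 · x_2 = 0.30 × 186.50 / 0.5825 = 55.95 / 0.5825 ≈ 96.1.

z_22 = 96.1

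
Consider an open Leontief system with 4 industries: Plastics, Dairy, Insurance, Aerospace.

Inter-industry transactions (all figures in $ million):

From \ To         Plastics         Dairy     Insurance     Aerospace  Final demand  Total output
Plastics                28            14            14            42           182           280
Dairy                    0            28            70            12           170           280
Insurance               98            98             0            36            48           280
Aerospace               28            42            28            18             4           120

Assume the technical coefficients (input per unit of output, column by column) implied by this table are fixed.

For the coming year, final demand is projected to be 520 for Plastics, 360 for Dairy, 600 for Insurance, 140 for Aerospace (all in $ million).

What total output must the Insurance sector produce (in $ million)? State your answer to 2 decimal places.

x_3 = 1403.00

Technical coefficients a_ij = z_ij / X_j:
  a_11 = 28/280 = 0.10, a_21 = 0/280 = 0.00, a_31 = 98/280 = 0.35, a_41 = 28/280 = 0.10
  a_12 = 14/280 = 0.05, a_22 = 28/280 = 0.10, a_32 = 98/280 = 0.35, a_42 = 42/280 = 0.15
  a_13 = 14/280 = 0.05, a_23 = 70/280 = 0.25, a_33 = 0/280 = 0.00, a_43 = 28/280 = 0.10
  a_14 = 42/120 = 0.35, a_24 = 12/120 = 0.10, a_34 = 36/120 = 0.30, a_44 = 18/120 = 0.15
I − A =
  [   0.90    -0.05    -0.05    -0.35]
  [   0.00     0.90    -0.25    -0.10]
  [  -0.35    -0.35     1.00    -0.30]
  [  -0.10    -0.15    -0.10     0.85]
Compute the cofactors C_ij = (−1)^(i+j)·(3×3 minor ij) of I−A; the adjugate is their transpose:
adj(I−A) = Cᵀ =
  [ 0.633875   0.122875   0.093250   0.308375]
  [ 0.095375   0.674375   0.192000   0.186375]
  [ 0.293000   0.330750   0.643000   0.386500]
  [ 0.125875   0.172375   0.120500   0.711125]
det(I−A) = Σ_j (I−A)_1j·C_1j = (0.90)(0.633875) + (-0.05)(0.095375) + (-0.05)(0.293000) + (-0.35)(0.125875) = 0.5070125
(I − A)⁻¹ = adj(I−A) / det(I−A) ≈
  [   1.2502     0.2424     0.1839     0.6082]
  [   0.1881     1.3301     0.3787     0.3676]
  [   0.5779     0.6524     1.2682     0.7623]
  [   0.2483     0.3400     0.2377     1.4026]
x = (I − A)⁻¹ d = adj(I−A)·d / det(I−A), with det(I−A) = 0.5070125:
  x_1 = (0.633875·520 + 0.122875·360 + 0.093250·600 + 0.308375·140) / 0.5070125 = 472.9725 / 0.5070125 ≈ 932.86
  x_2 = (0.095375·520 + 0.674375·360 + 0.192000·600 + 0.186375·140) / 0.5070125 = 433.6625 / 0.5070125 ≈ 855.33
  x_3 = (0.293000·520 + 0.330750·360 + 0.643000·600 + 0.386500·140) / 0.5070125 = 711.34 / 0.5070125 ≈ 1403.00
  x_4 = (0.125875·520 + 0.172375·360 + 0.120500·600 + 0.711125·140) / 0.5070125 = 299.3675 / 0.5070125 ≈ 590.45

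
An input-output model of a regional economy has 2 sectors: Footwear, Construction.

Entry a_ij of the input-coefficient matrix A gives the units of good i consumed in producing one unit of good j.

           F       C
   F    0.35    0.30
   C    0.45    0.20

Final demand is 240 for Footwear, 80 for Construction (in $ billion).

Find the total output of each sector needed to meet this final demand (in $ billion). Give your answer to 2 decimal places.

I − A =
  [   0.65    -0.30]
  [  -0.45     0.80]
det(I−A) = (0.65)(0.80) − (-0.30)(-0.45) = 0.3850
adj(I−A) = [[0.80, 0.30], [0.45, 0.65]]
(I − A)⁻¹ = adj(I−A) / det(I−A) ≈
  [   2.0779     0.7792]
  [   1.1688     1.6883]
x = (I − A)⁻¹ d = adj(I−A)·d / det(I−A), with det(I−A) = 0.3850:
  x_F = (0.80·240 + 0.30·80) / 0.3850 = 216.00 / 0.3850 ≈ 561.04
  x_C = (0.45·240 + 0.65·80) / 0.3850 = 160.00 / 0.3850 ≈ 415.58

x_F = 561.04, x_C = 415.58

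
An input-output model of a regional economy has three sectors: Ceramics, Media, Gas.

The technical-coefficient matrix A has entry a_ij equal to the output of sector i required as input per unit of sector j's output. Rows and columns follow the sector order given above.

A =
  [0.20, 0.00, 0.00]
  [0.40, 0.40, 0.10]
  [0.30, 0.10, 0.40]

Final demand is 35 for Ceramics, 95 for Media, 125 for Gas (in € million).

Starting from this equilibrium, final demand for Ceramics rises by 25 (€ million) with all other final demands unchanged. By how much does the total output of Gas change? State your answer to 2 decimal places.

I − A =
  [   0.80     0.00     0.00]
  [  -0.40     0.60    -0.10]
  [  -0.30    -0.10     0.60]
Cofactors of I−A, C_ij = (−1)^(i+j)·(minor ij) (rows/columns in the sector order above):
  C_11 = (0.60)(0.60) − (-0.10)(-0.10) = 0.3500
  C_12 = −[(-0.40)(0.60) − (-0.10)(-0.30)] = 0.2700
  C_13 = (-0.40)(-0.10) − (0.60)(-0.30) = 0.2200
  C_21 = −[(0.00)(0.60) − (0.00)(-0.10)] = 0.0000
  C_22 = (0.80)(0.60) − (0.00)(-0.30) = 0.4800
  C_23 = −[(0.80)(-0.10) − (0.00)(-0.30)] = 0.0800
  C_31 = (0.00)(-0.10) − (0.00)(0.60) = 0.0000
  C_32 = −[(0.80)(-0.10) − (0.00)(-0.40)] = 0.0800
  C_33 = (0.80)(0.60) − (0.00)(-0.40) = 0.4800
det(I−A) = Σ_j (I−A)_1j·C_1j = (0.80)(0.3500) + (0.00)(0.2700) + (0.00)(0.2200) = 0.2800
adj(I−A) = Cᵀ =
  [ 0.3500   0.0000   0.0000]
  [ 0.2700   0.4800   0.0800]
  [ 0.2200   0.0800   0.4800]
(I − A)⁻¹ = adj(I−A) / det(I−A) ≈
  [   1.2500     0.0000     0.0000]
  [   0.9643     1.7143     0.2857]
  [   0.7857     0.2857     1.7143]
Δx = (I − A)⁻¹ Δd with Δd having +25 in the Ceramics component and 0 elsewhere.
So Δx_3 = L_31 · (+25), where L_31 = adj(I−A)_31 / det(I−A) = 0.2200 / 0.2800.
Δx_3 = 0.2200 × (+25) / 0.2800 = 5.50 / 0.2800 ≈ 19.64.

Δx_3 = 19.64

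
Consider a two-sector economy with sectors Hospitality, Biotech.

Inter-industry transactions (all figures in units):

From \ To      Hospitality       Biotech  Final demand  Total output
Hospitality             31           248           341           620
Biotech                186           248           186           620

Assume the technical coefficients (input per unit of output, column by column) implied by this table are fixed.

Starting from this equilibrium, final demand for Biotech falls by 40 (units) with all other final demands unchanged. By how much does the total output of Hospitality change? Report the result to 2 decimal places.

Technical coefficients a_ij = z_ij / X_j:
  a_11 = 31/620 = 0.05, a_21 = 186/620 = 0.30
  a_12 = 248/620 = 0.40, a_22 = 248/620 = 0.40
I − A =
  [   0.95    -0.40]
  [  -0.30     0.60]
det(I−A) = (0.95)(0.60) − (-0.40)(-0.30) = 0.4500
adj(I−A) = [[0.60, 0.40], [0.30, 0.95]]
(I − A)⁻¹ = adj(I−A) / det(I−A) ≈
  [   1.3333     0.8889]
  [   0.6667     2.1111]
Δx = (I − A)⁻¹ Δd with Δd having -40 in the Biotech component and 0 elsewhere.
So Δx_1 = L_12 · (-40), where L_12 = adj(I−A)_12 / det(I−A) = 0.40 / 0.4500.
Δx_1 = 0.40 × (-40) / 0.4500 = -16.00 / 0.4500 ≈ -35.56.

Δx_1 = -35.56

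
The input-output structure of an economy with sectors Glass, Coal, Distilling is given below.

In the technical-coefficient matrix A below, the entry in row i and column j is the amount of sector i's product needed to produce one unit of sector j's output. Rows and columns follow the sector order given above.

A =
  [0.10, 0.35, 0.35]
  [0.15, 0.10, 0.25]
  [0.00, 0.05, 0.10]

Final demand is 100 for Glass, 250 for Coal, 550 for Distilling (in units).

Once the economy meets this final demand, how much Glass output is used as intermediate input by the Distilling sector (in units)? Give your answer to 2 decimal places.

I − A =
  [   0.90    -0.35    -0.35]
  [  -0.15     0.90    -0.25]
  [   0.00    -0.05     0.90]
Cofactors of I−A, C_ij = (−1)^(i+j)·(minor ij) (rows/columns in the sector order above):
  C_11 = (0.90)(0.90) − (-0.25)(-0.05) = 0.7975
  C_12 = −[(-0.15)(0.90) − (-0.25)(0.00)] = 0.1350
  C_13 = (-0.15)(-0.05) − (0.90)(0.00) = 0.0075
  C_21 = −[(-0.35)(0.90) − (-0.35)(-0.05)] = 0.3325
  C_22 = (0.90)(0.90) − (-0.35)(0.00) = 0.8100
  C_23 = −[(0.90)(-0.05) − (-0.35)(0.00)] = 0.0450
  C_31 = (-0.35)(-0.25) − (-0.35)(0.90) = 0.4025
  C_32 = −[(0.90)(-0.25) − (-0.35)(-0.15)] = 0.2775
  C_33 = (0.90)(0.90) − (-0.35)(-0.15) = 0.7575
det(I−A) = Σ_j (I−A)_1j·C_1j = (0.90)(0.7975) + (-0.35)(0.1350) + (-0.35)(0.0075) = 0.667875
adj(I−A) = Cᵀ =
  [ 0.7975   0.3325   0.4025]
  [ 0.1350   0.8100   0.2775]
  [ 0.0075   0.0450   0.7575]
(I − A)⁻¹ = adj(I−A) / det(I−A) ≈
  [   1.1941     0.4978     0.6027]
  [   0.2021     1.2128     0.4155]
  [   0.0112     0.0674     1.1342]
First solve x = (I − A)⁻¹ d = adj(I−A)·d / det(I−A); in particular x_3 = (0.0075·100 + 0.0450·250 + 0.7575·550) / 0.667875 = 428.625 / 0.667875 ≈ 641.7743.
Intermediate flow from 1 to 3: z_13 = a_13 · x_3 = 0.35 × 428.625 / 0.667875 = 150.01875 / 0.667875 ≈ 224.62.

z_13 = 224.62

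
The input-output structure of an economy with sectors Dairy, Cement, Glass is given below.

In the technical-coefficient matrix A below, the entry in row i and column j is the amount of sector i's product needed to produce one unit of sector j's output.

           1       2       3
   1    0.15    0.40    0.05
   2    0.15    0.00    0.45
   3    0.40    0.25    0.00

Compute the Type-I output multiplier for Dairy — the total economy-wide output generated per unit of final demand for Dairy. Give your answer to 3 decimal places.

I − A =
  [   0.85    -0.40    -0.05]
  [  -0.15     1.00    -0.45]
  [  -0.40    -0.25     1.00]
Cofactors of I−A, C_ij = (−1)^(i+j)·(minor ij) (rows/columns in the sector order above):
  C_11 = (1.00)(1.00) − (-0.45)(-0.25) = 0.8875
  C_12 = −[(-0.15)(1.00) − (-0.45)(-0.40)] = 0.3300
  C_13 = (-0.15)(-0.25) − (1.00)(-0.40) = 0.4375
  C_21 = −[(-0.40)(1.00) − (-0.05)(-0.25)] = 0.4125
  C_22 = (0.85)(1.00) − (-0.05)(-0.40) = 0.8300
  C_23 = −[(0.85)(-0.25) − (-0.40)(-0.40)] = 0.3725
  C_31 = (-0.40)(-0.45) − (-0.05)(1.00) = 0.2300
  C_32 = −[(0.85)(-0.45) − (-0.05)(-0.15)] = 0.3900
  C_33 = (0.85)(1.00) − (-0.40)(-0.15) = 0.7900
det(I−A) = Σ_j (I−A)_1j·C_1j = (0.85)(0.8875) + (-0.40)(0.3300) + (-0.05)(0.4375) = 0.6005
adj(I−A) = Cᵀ =
  [ 0.8875   0.4125   0.2300]
  [ 0.3300   0.8300   0.3900]
  [ 0.4375   0.3725   0.7900]
(I − A)⁻¹ = adj(I−A) / det(I−A) ≈
  [   1.4779     0.6869     0.3830]
  [   0.5495     1.3822     0.6495]
  [   0.7286     0.6203     1.3156]
The output multiplier for sector j is the column-j sum of the Leontief inverse (I − A)⁻¹ = adj(I−A) / det(I−A).
Column 1 of adj(I−A): (0.8875, 0.3300, 0.4375); det(I−A) = 0.6005.
m_1 = (0.8875 + 0.3300 + 0.4375) / 0.6005 = 1.655 / 0.6005 ≈ 2.756.

m_1 = 2.756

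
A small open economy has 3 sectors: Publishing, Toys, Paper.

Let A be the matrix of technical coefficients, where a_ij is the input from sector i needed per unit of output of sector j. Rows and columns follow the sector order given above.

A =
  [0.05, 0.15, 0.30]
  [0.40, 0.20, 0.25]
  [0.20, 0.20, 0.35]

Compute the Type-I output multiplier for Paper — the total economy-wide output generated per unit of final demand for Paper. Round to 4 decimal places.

m_3 = 4.0701

I − A =
  [   0.95    -0.15    -0.30]
  [  -0.40     0.80    -0.25]
  [  -0.20    -0.20     0.65]
Cofactors of I−A, C_ij = (−1)^(i+j)·(minor ij) (rows/columns in the sector order above):
  C_11 = (0.80)(0.65) − (-0.25)(-0.20) = 0.4700
  C_12 = −[(-0.40)(0.65) − (-0.25)(-0.20)] = 0.3100
  C_13 = (-0.40)(-0.20) − (0.80)(-0.20) = 0.2400
  C_21 = −[(-0.15)(0.65) − (-0.30)(-0.20)] = 0.1575
  C_22 = (0.95)(0.65) − (-0.30)(-0.20) = 0.5575
  C_23 = −[(0.95)(-0.20) − (-0.15)(-0.20)] = 0.2200
  C_31 = (-0.15)(-0.25) − (-0.30)(0.80) = 0.2775
  C_32 = −[(0.95)(-0.25) − (-0.30)(-0.40)] = 0.3575
  C_33 = (0.95)(0.80) − (-0.15)(-0.40) = 0.7000
det(I−A) = Σ_j (I−A)_1j·C_1j = (0.95)(0.4700) + (-0.15)(0.3100) + (-0.30)(0.2400) = 0.3280
adj(I−A) = Cᵀ =
  [ 0.4700   0.1575   0.2775]
  [ 0.3100   0.5575   0.3575]
  [ 0.2400   0.2200   0.7000]
(I − A)⁻¹ = adj(I−A) / det(I−A) ≈
  [   1.43293     0.48018     0.84604]
  [   0.94512     1.69970     1.08994]
  [   0.73171     0.67073     2.13415]
The output multiplier for sector j is the column-j sum of the Leontief inverse (I − A)⁻¹ = adj(I−A) / det(I−A).
Column 3 of adj(I−A): (0.2775, 0.3575, 0.7000); det(I−A) = 0.3280.
m_3 = (0.2775 + 0.3575 + 0.7000) / 0.3280 = 1.335 / 0.3280 ≈ 4.0701.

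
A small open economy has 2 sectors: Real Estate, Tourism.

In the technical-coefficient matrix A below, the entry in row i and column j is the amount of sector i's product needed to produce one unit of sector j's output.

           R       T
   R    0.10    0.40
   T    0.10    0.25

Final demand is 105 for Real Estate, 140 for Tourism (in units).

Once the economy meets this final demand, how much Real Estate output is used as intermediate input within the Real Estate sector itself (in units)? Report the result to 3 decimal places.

z_RR = 21.220

I − A =
  [   0.90    -0.40]
  [  -0.10     0.75]
det(I−A) = (0.90)(0.75) − (-0.40)(-0.10) = 0.6350
adj(I−A) = [[0.75, 0.40], [0.10, 0.90]]
(I − A)⁻¹ = adj(I−A) / det(I−A) ≈
  [   1.1811     0.6299]
  [   0.1575     1.4173]
First solve x = (I − A)⁻¹ d = adj(I−A)·d / det(I−A); in particular x_R = (0.75·105 + 0.40·140) / 0.6350 = 134.75 / 0.6350 ≈ 212.20472.
Intermediate flow from R to R: z_RR = a_RR · x_R = 0.10 × 134.75 / 0.6350 = 13.475 / 0.6350 ≈ 21.220.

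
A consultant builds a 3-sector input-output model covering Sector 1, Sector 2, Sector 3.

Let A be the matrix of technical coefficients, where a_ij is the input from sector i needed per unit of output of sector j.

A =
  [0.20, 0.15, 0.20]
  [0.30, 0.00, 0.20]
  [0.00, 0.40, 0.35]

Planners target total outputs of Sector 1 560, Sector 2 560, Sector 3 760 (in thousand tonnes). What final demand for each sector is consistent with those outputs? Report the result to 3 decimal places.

I − A =
  [   0.80    -0.15    -0.20]
  [  -0.30     1.00    -0.20]
  [   0.00    -0.40     0.65]
d = (I − A) x:
  d_1 = (+0.80)·560 + (-0.15)·560 + (-0.20)·760 = 212.000
  d_2 = (-0.30)·560 + (+1.00)·560 + (-0.20)·760 = 240.000
  d_3 = (+0.00)·560 + (-0.40)·560 + (+0.65)·760 = 270.000

d_1 = 212.000, d_2 = 240.000, d_3 = 270.000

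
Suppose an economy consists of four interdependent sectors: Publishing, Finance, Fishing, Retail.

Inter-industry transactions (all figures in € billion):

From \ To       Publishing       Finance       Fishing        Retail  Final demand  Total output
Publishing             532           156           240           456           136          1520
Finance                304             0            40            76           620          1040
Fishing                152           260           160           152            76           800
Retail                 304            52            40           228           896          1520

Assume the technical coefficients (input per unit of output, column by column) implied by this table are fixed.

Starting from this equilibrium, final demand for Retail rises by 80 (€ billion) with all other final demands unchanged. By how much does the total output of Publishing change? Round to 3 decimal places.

Δx_1 = 71.304

Technical coefficients a_ij = z_ij / X_j:
  a_11 = 532/1520 = 0.35, a_21 = 304/1520 = 0.20, a_31 = 152/1520 = 0.10, a_41 = 304/1520 = 0.20
  a_12 = 156/1040 = 0.15, a_22 = 0/1040 = 0.00, a_32 = 260/1040 = 0.25, a_42 = 52/1040 = 0.05
  a_13 = 240/800 = 0.30, a_23 = 40/800 = 0.05, a_33 = 160/800 = 0.20, a_43 = 40/800 = 0.05
  a_14 = 456/1520 = 0.30, a_24 = 76/1520 = 0.05, a_34 = 152/1520 = 0.10, a_44 = 228/1520 = 0.15
I − A =
  [   0.65    -0.15    -0.30    -0.30]
  [  -0.20     1.00    -0.05    -0.05]
  [  -0.10    -0.25     0.80    -0.10]
  [  -0.20    -0.05    -0.05     0.85]
Compute the cofactors C_ij = (−1)^(i+j)·(3×3 minor ij) of I−A; the adjugate is their transpose:
adj(I−A) = Cᵀ =
  [ 0.661500   0.182250   0.276750   0.276750]
  [ 0.148500   0.357750   0.083250   0.083250]
  [ 0.150750   0.143625   0.460875   0.115875]
  [ 0.173250   0.072375   0.097125   0.442125]
det(I−A) = Σ_j (I−A)_1j·C_1j = (0.65)(0.661500) + (-0.15)(0.148500) + (-0.30)(0.150750) + (-0.30)(0.173250) = 0.3105
(I − A)⁻¹ = adj(I−A) / det(I−A) ≈
  [   2.1304     0.5870     0.8913     0.8913]
  [   0.4783     1.1522     0.2681     0.2681]
  [   0.4855     0.4626     1.4843     0.3732]
  [   0.5580     0.2331     0.3128     1.4239]
Δx = (I − A)⁻¹ Δd with Δd having +80 in the Retail component and 0 elsewhere.
So Δx_1 = L_14 · (+80), where L_14 = adj(I−A)_14 / det(I−A) = 0.276750 / 0.3105.
Δx_1 = 0.276750 × (+80) / 0.3105 = 22.14 / 0.3105 ≈ 71.304.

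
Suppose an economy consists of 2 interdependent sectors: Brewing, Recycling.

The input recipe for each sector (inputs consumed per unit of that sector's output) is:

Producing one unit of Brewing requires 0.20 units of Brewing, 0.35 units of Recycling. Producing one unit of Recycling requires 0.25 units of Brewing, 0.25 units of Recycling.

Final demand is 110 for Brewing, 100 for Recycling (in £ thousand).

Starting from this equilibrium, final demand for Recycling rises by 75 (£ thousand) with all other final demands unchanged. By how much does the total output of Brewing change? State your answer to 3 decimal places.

Δx_1 = 36.585

I − A =
  [   0.80    -0.25]
  [  -0.35     0.75]
det(I−A) = (0.80)(0.75) − (-0.25)(-0.35) = 0.5125
adj(I−A) = [[0.75, 0.25], [0.35, 0.80]]
(I − A)⁻¹ = adj(I−A) / det(I−A) ≈
  [   1.4634     0.4878]
  [   0.6829     1.5610]
Δx = (I − A)⁻¹ Δd with Δd having +75 in the Recycling component and 0 elsewhere.
So Δx_1 = L_12 · (+75), where L_12 = adj(I−A)_12 / det(I−A) = 0.25 / 0.5125.
Δx_1 = 0.25 × (+75) / 0.5125 = 18.75 / 0.5125 ≈ 36.585.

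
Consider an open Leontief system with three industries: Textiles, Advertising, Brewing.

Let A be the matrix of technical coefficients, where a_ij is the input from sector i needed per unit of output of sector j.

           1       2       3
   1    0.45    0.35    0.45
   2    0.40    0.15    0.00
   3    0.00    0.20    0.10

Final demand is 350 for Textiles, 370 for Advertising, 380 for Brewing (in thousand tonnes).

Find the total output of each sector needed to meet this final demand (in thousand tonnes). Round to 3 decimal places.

I − A =
  [   0.55    -0.35    -0.45]
  [  -0.40     0.85     0.00]
  [   0.00    -0.20     0.90]
Cofactors of I−A, C_ij = (−1)^(i+j)·(minor ij) (rows/columns in the sector order above):
  C_11 = (0.85)(0.90) − (0.00)(-0.20) = 0.7650
  C_12 = −[(-0.40)(0.90) − (0.00)(0.00)] = 0.3600
  C_13 = (-0.40)(-0.20) − (0.85)(0.00) = 0.0800
  C_21 = −[(-0.35)(0.90) − (-0.45)(-0.20)] = 0.4050
  C_22 = (0.55)(0.90) − (-0.45)(0.00) = 0.4950
  C_23 = −[(0.55)(-0.20) − (-0.35)(0.00)] = 0.1100
  C_31 = (-0.35)(0.00) − (-0.45)(0.85) = 0.3825
  C_32 = −[(0.55)(0.00) − (-0.45)(-0.40)] = 0.1800
  C_33 = (0.55)(0.85) − (-0.35)(-0.40) = 0.3275
det(I−A) = Σ_j (I−A)_1j·C_1j = (0.55)(0.7650) + (-0.35)(0.3600) + (-0.45)(0.0800) = 0.25875
adj(I−A) = Cᵀ =
  [ 0.7650   0.4050   0.3825]
  [ 0.3600   0.4950   0.1800]
  [ 0.0800   0.1100   0.3275]
(I − A)⁻¹ = adj(I−A) / det(I−A) ≈
  [   2.9565     1.5652     1.4783]
  [   1.3913     1.9130     0.6957]
  [   0.3092     0.4251     1.2657]
x = (I − A)⁻¹ d = adj(I−A)·d / det(I−A), with det(I−A) = 0.25875:
  x_1 = (0.7650·350 + 0.4050·370 + 0.3825·380) / 0.25875 = 562.95 / 0.25875 ≈ 2175.652
  x_2 = (0.3600·350 + 0.4950·370 + 0.1800·380) / 0.25875 = 377.55 / 0.25875 ≈ 1459.130
  x_3 = (0.0800·350 + 0.1100·370 + 0.3275·380) / 0.25875 = 193.15 / 0.25875 ≈ 746.473

x_1 = 2175.652, x_2 = 1459.130, x_3 = 746.473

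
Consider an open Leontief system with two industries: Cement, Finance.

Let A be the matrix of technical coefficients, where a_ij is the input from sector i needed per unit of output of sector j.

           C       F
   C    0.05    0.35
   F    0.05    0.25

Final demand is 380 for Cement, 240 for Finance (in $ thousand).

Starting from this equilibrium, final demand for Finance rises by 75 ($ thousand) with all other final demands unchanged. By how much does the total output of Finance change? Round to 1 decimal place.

Δx_F = 102.5

I − A =
  [   0.95    -0.35]
  [  -0.05     0.75]
det(I−A) = (0.95)(0.75) − (-0.35)(-0.05) = 0.6950
adj(I−A) = [[0.75, 0.35], [0.05, 0.95]]
(I − A)⁻¹ = adj(I−A) / det(I−A) ≈
  [   1.0791     0.5036]
  [   0.0719     1.3669]
Δx = (I − A)⁻¹ Δd with Δd having +75 in the Finance component and 0 elsewhere.
So Δx_F = L_FF · (+75), where L_FF = adj(I−A)_FF / det(I−A) = 0.95 / 0.6950.
Δx_F = 0.95 × (+75) / 0.6950 = 71.25 / 0.6950 ≈ 102.5.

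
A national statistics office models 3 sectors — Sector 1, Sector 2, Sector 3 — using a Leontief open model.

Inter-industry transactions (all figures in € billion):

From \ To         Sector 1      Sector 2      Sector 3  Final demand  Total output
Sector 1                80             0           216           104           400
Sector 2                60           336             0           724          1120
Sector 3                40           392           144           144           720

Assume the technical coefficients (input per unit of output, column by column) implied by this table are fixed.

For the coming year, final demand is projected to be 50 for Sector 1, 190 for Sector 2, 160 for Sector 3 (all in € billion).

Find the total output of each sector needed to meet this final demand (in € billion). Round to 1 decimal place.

x_1 = 198.3, x_2 = 313.9, x_3 = 362.1

Technical coefficients a_ij = z_ij / X_j:
  a_11 = 80/400 = 0.20, a_21 = 60/400 = 0.15, a_31 = 40/400 = 0.10
  a_12 = 0/1120 = 0.00, a_22 = 336/1120 = 0.30, a_32 = 392/1120 = 0.35
  a_13 = 216/720 = 0.30, a_23 = 0/720 = 0.00, a_33 = 144/720 = 0.20
I − A =
  [   0.80     0.00    -0.30]
  [  -0.15     0.70     0.00]
  [  -0.10    -0.35     0.80]
Cofactors of I−A, C_ij = (−1)^(i+j)·(minor ij) (rows/columns in the sector order above):
  C_11 = (0.70)(0.80) − (0.00)(-0.35) = 0.5600
  C_12 = −[(-0.15)(0.80) − (0.00)(-0.10)] = 0.1200
  C_13 = (-0.15)(-0.35) − (0.70)(-0.10) = 0.1225
  C_21 = −[(0.00)(0.80) − (-0.30)(-0.35)] = 0.1050
  C_22 = (0.80)(0.80) − (-0.30)(-0.10) = 0.6100
  C_23 = −[(0.80)(-0.35) − (0.00)(-0.10)] = 0.2800
  C_31 = (0.00)(0.00) − (-0.30)(0.70) = 0.2100
  C_32 = −[(0.80)(0.00) − (-0.30)(-0.15)] = 0.0450
  C_33 = (0.80)(0.70) − (0.00)(-0.15) = 0.5600
det(I−A) = Σ_j (I−A)_1j·C_1j = (0.80)(0.5600) + (0.00)(0.1200) + (-0.30)(0.1225) = 0.41125
adj(I−A) = Cᵀ =
  [ 0.5600   0.1050   0.2100]
  [ 0.1200   0.6100   0.0450]
  [ 0.1225   0.2800   0.5600]
(I − A)⁻¹ = adj(I−A) / det(I−A) ≈
  [   1.3617     0.2553     0.5106]
  [   0.2918     1.4833     0.1094]
  [   0.2979     0.6809     1.3617]
x = (I − A)⁻¹ d = adj(I−A)·d / det(I−A), with det(I−A) = 0.41125:
  x_1 = (0.5600·50 + 0.1050·190 + 0.2100·160) / 0.41125 = 81.55 / 0.41125 ≈ 198.3
  x_2 = (0.1200·50 + 0.6100·190 + 0.0450·160) / 0.41125 = 129.10 / 0.41125 ≈ 313.9
  x_3 = (0.1225·50 + 0.2800·190 + 0.5600·160) / 0.41125 = 148.925 / 0.41125 ≈ 362.1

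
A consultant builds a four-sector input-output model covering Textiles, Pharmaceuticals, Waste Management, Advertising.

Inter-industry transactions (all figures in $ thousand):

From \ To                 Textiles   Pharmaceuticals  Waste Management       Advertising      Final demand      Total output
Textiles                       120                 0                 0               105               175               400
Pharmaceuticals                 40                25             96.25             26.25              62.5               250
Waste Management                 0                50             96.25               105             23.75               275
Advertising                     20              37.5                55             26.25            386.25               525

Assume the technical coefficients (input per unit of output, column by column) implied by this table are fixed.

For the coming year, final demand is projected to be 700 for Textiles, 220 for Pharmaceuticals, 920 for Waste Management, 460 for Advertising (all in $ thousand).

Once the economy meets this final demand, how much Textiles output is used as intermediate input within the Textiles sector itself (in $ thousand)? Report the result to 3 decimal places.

z_TT = 405.086

Technical coefficients a_ij = z_ij / X_j:
  a_TT = 120/400 = 0.30, a_PT = 40/400 = 0.10, a_WT = 0/400 = 0.00, a_AT = 20/400 = 0.05
  a_TP = 0/250 = 0.00, a_PP = 25/250 = 0.10, a_WP = 50/250 = 0.20, a_AP = 37.5/250 = 0.15
  a_TW = 0/275 = 0.00, a_PW = 96.25/275 = 0.35, a_WW = 96.25/275 = 0.35, a_AW = 55/275 = 0.20
  a_TA = 105/525 = 0.20, a_PA = 26.25/525 = 0.05, a_WA = 105/525 = 0.20, a_AA = 26.25/525 = 0.05
I − A =
  [   0.70     0.00     0.00    -0.20]
  [  -0.10     0.90    -0.35    -0.05]
  [   0.00    -0.20     0.65    -0.20]
  [  -0.05    -0.15    -0.20     0.95]
Compute the cofactors C_ij = (−1)^(i+j)·(3×3 minor ij) of I−A; the adjugate is their transpose:
adj(I−A) = Cᵀ =
  [ 0.435875   0.027500   0.046500   0.103000]
  [ 0.062875   0.397750   0.240250   0.084750]
  [ 0.031500   0.152000   0.581250   0.137000]
  [ 0.039500   0.096250   0.162750   0.360500]
det(I−A) = Σ_j (I−A)_1j·C_1j = (0.70)(0.435875) + (0.00)(0.062875) + (0.00)(0.031500) + (-0.20)(0.039500) = 0.2972125
(I − A)⁻¹ = adj(I−A) / det(I−A) ≈
  [   1.4665     0.0925     0.1565     0.3466]
  [   0.2115     1.3383     0.8083     0.2851]
  [   0.1060     0.5114     1.9557     0.4609]
  [   0.1329     0.3238     0.5476     1.2129]
First solve x = (I − A)⁻¹ d = adj(I−A)·d / det(I−A); in particular x_T = (0.435875·700 + 0.027500·220 + 0.046500·920 + 0.103000·460) / 0.2972125 = 401.3225 / 0.2972125 ≈ 1350.28809.
Intermediate flow from T to T: z_TT = a_TT · x_T = 0.30 × 401.3225 / 0.2972125 = 120.39675 / 0.2972125 ≈ 405.086.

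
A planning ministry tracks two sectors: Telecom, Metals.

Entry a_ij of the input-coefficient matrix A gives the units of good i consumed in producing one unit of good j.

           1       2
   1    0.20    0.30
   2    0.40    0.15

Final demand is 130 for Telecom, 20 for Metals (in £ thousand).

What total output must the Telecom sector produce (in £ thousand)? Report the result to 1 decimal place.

x_1 = 208.0

I − A =
  [   0.80    -0.30]
  [  -0.40     0.85]
det(I−A) = (0.80)(0.85) − (-0.30)(-0.40) = 0.5600
adj(I−A) = [[0.85, 0.30], [0.40, 0.80]]
(I − A)⁻¹ = adj(I−A) / det(I−A) ≈
  [   1.5179     0.5357]
  [   0.7143     1.4286]
x = (I − A)⁻¹ d = adj(I−A)·d / det(I−A), with det(I−A) = 0.5600:
  x_1 = (0.85·130 + 0.30·20) / 0.5600 = 116.50 / 0.5600 ≈ 208.0
  x_2 = (0.40·130 + 0.80·20) / 0.5600 = 68.00 / 0.5600 ≈ 121.4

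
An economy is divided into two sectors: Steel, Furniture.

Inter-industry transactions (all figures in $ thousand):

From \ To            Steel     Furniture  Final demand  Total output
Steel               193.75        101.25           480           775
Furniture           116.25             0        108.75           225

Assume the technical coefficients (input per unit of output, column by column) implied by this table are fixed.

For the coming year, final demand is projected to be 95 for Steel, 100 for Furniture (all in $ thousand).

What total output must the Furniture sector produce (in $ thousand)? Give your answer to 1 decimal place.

Technical coefficients a_ij = z_ij / X_j:
  a_SS = 193.75/775 = 0.25, a_FS = 116.25/775 = 0.15
  a_SF = 101.25/225 = 0.45, a_FF = 0/225 = 0.00
I − A =
  [   0.75    -0.45]
  [  -0.15     1.00]
det(I−A) = (0.75)(1.00) − (-0.45)(-0.15) = 0.6825
adj(I−A) = [[1.00, 0.45], [0.15, 0.75]]
(I − A)⁻¹ = adj(I−A) / det(I−A) ≈
  [   1.4652     0.6593]
  [   0.2198     1.0989]
x = (I − A)⁻¹ d = adj(I−A)·d / det(I−A), with det(I−A) = 0.6825:
  x_S = (1.00·95 + 0.45·100) / 0.6825 = 140.00 / 0.6825 ≈ 205.1
  x_F = (0.15·95 + 0.75·100) / 0.6825 = 89.25 / 0.6825 ≈ 130.8

x_F = 130.8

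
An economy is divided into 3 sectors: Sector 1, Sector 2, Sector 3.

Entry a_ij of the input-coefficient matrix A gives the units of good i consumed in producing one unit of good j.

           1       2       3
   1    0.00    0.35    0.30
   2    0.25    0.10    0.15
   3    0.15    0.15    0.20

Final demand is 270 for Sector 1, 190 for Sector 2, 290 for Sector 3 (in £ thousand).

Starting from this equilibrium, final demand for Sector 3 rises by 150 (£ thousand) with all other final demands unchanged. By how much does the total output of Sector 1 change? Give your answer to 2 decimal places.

I − A =
  [   1.00    -0.35    -0.30]
  [  -0.25     0.90    -0.15]
  [  -0.15    -0.15     0.80]
Cofactors of I−A, C_ij = (−1)^(i+j)·(minor ij) (rows/columns in the sector order above):
  C_11 = (0.90)(0.80) − (-0.15)(-0.15) = 0.6975
  C_12 = −[(-0.25)(0.80) − (-0.15)(-0.15)] = 0.2225
  C_13 = (-0.25)(-0.15) − (0.90)(-0.15) = 0.1725
  C_21 = −[(-0.35)(0.80) − (-0.30)(-0.15)] = 0.3250
  C_22 = (1.00)(0.80) − (-0.30)(-0.15) = 0.7550
  C_23 = −[(1.00)(-0.15) − (-0.35)(-0.15)] = 0.2025
  C_31 = (-0.35)(-0.15) − (-0.30)(0.90) = 0.3225
  C_32 = −[(1.00)(-0.15) − (-0.30)(-0.25)] = 0.2250
  C_33 = (1.00)(0.90) − (-0.35)(-0.25) = 0.8125
det(I−A) = Σ_j (I−A)_1j·C_1j = (1.00)(0.6975) + (-0.35)(0.2225) + (-0.30)(0.1725) = 0.567875
adj(I−A) = Cᵀ =
  [ 0.6975   0.3250   0.3225]
  [ 0.2225   0.7550   0.2250]
  [ 0.1725   0.2025   0.8125]
(I − A)⁻¹ = adj(I−A) / det(I−A) ≈
  [   1.2283     0.5723     0.5679]
  [   0.3918     1.3295     0.3962]
  [   0.3038     0.3566     1.4308]
Δx = (I − A)⁻¹ Δd with Δd having +150 in the Sector 3 component and 0 elsewhere.
So Δx_1 = L_13 · (+150), where L_13 = adj(I−A)_13 / det(I−A) = 0.3225 / 0.567875.
Δx_1 = 0.3225 × (+150) / 0.567875 = 48.375 / 0.567875 ≈ 85.19.

Δx_1 = 85.19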